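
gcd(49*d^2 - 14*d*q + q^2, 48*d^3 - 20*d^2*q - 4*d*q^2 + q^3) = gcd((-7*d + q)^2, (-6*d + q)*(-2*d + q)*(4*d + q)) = 1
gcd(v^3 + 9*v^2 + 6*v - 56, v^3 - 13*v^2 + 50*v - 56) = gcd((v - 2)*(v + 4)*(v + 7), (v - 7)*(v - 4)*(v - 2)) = v - 2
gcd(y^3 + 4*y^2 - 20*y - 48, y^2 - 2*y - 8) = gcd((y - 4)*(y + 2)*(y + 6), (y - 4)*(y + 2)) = y^2 - 2*y - 8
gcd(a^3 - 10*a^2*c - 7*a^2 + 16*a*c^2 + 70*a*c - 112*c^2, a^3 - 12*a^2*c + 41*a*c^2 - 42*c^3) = a - 2*c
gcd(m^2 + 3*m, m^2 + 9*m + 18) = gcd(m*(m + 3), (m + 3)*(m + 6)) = m + 3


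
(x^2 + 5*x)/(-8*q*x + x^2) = (x + 5)/(-8*q + x)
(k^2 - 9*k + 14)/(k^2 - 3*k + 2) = (k - 7)/(k - 1)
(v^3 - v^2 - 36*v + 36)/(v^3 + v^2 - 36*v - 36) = (v - 1)/(v + 1)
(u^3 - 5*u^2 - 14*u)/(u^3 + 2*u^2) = (u - 7)/u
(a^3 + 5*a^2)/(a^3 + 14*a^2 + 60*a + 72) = a^2*(a + 5)/(a^3 + 14*a^2 + 60*a + 72)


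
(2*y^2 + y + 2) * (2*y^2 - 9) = 4*y^4 + 2*y^3 - 14*y^2 - 9*y - 18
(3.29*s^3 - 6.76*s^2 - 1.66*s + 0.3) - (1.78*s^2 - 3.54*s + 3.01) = 3.29*s^3 - 8.54*s^2 + 1.88*s - 2.71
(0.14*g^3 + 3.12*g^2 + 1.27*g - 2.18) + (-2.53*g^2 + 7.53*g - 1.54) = 0.14*g^3 + 0.59*g^2 + 8.8*g - 3.72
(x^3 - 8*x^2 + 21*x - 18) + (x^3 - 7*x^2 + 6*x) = 2*x^3 - 15*x^2 + 27*x - 18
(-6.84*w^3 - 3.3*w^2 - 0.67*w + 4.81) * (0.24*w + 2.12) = -1.6416*w^4 - 15.2928*w^3 - 7.1568*w^2 - 0.266*w + 10.1972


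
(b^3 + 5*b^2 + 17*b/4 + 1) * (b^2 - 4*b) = b^5 + b^4 - 63*b^3/4 - 16*b^2 - 4*b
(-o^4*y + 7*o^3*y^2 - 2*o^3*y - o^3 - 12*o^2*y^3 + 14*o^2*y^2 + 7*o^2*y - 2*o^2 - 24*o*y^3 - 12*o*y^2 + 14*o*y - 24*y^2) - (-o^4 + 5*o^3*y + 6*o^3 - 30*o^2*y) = -o^4*y + o^4 + 7*o^3*y^2 - 7*o^3*y - 7*o^3 - 12*o^2*y^3 + 14*o^2*y^2 + 37*o^2*y - 2*o^2 - 24*o*y^3 - 12*o*y^2 + 14*o*y - 24*y^2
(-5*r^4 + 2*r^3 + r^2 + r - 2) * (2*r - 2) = -10*r^5 + 14*r^4 - 2*r^3 - 6*r + 4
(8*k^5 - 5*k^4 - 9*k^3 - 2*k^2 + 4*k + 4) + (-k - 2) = 8*k^5 - 5*k^4 - 9*k^3 - 2*k^2 + 3*k + 2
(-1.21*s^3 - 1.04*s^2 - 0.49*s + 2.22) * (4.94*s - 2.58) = -5.9774*s^4 - 2.0158*s^3 + 0.2626*s^2 + 12.231*s - 5.7276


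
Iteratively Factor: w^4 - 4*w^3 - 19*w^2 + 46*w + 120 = (w - 5)*(w^3 + w^2 - 14*w - 24) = (w - 5)*(w + 3)*(w^2 - 2*w - 8) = (w - 5)*(w - 4)*(w + 3)*(w + 2)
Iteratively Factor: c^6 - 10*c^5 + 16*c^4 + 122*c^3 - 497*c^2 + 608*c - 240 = (c - 1)*(c^5 - 9*c^4 + 7*c^3 + 129*c^2 - 368*c + 240) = (c - 1)^2*(c^4 - 8*c^3 - c^2 + 128*c - 240) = (c - 4)*(c - 1)^2*(c^3 - 4*c^2 - 17*c + 60) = (c - 5)*(c - 4)*(c - 1)^2*(c^2 + c - 12) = (c - 5)*(c - 4)*(c - 1)^2*(c + 4)*(c - 3)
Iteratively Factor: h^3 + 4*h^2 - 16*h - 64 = (h + 4)*(h^2 - 16) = (h - 4)*(h + 4)*(h + 4)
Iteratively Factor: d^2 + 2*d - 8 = (d - 2)*(d + 4)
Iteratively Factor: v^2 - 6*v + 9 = (v - 3)*(v - 3)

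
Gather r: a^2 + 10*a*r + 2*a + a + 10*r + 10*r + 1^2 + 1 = a^2 + 3*a + r*(10*a + 20) + 2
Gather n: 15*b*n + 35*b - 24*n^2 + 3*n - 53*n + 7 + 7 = 35*b - 24*n^2 + n*(15*b - 50) + 14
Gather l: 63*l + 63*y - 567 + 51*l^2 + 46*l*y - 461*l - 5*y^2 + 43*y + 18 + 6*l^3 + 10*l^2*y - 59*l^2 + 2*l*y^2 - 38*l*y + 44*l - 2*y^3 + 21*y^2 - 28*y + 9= 6*l^3 + l^2*(10*y - 8) + l*(2*y^2 + 8*y - 354) - 2*y^3 + 16*y^2 + 78*y - 540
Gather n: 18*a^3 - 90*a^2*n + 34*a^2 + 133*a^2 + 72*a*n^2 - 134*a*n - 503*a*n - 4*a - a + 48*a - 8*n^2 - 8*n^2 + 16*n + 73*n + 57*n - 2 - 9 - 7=18*a^3 + 167*a^2 + 43*a + n^2*(72*a - 16) + n*(-90*a^2 - 637*a + 146) - 18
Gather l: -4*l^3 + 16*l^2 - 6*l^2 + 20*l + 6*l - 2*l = -4*l^3 + 10*l^2 + 24*l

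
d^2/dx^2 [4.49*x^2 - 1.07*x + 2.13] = 8.98000000000000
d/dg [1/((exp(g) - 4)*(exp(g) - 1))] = (5 - 2*exp(g))*exp(g)/(exp(4*g) - 10*exp(3*g) + 33*exp(2*g) - 40*exp(g) + 16)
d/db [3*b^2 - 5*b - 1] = 6*b - 5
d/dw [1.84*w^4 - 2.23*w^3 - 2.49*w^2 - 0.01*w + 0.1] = 7.36*w^3 - 6.69*w^2 - 4.98*w - 0.01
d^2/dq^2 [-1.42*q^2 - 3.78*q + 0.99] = -2.84000000000000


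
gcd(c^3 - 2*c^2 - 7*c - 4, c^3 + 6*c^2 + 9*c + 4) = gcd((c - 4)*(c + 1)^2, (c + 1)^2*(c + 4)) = c^2 + 2*c + 1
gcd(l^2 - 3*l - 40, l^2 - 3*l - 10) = 1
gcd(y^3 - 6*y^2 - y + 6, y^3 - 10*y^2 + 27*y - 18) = y^2 - 7*y + 6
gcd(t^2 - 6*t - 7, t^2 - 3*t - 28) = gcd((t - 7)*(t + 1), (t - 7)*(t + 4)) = t - 7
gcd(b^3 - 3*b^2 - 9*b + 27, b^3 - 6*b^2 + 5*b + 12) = b - 3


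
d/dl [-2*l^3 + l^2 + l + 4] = -6*l^2 + 2*l + 1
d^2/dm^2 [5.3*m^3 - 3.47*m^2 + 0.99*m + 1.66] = 31.8*m - 6.94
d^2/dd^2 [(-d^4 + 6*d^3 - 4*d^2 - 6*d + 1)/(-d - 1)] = 2*(3*d^4 + 2*d^3 - 12*d^2 - 18*d - 3)/(d^3 + 3*d^2 + 3*d + 1)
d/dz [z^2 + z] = 2*z + 1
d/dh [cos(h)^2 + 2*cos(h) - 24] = -2*(cos(h) + 1)*sin(h)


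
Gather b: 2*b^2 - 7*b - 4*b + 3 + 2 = 2*b^2 - 11*b + 5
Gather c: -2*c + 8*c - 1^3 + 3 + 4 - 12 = 6*c - 6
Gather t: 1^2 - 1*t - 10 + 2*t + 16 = t + 7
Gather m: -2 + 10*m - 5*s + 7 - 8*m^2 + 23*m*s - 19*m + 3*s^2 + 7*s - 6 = -8*m^2 + m*(23*s - 9) + 3*s^2 + 2*s - 1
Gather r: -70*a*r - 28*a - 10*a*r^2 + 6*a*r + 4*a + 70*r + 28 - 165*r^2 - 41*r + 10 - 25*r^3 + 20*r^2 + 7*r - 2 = -24*a - 25*r^3 + r^2*(-10*a - 145) + r*(36 - 64*a) + 36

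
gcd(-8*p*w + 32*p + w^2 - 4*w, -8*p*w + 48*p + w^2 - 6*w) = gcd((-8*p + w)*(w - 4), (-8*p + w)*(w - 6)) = 8*p - w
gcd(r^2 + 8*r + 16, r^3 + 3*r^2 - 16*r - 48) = r + 4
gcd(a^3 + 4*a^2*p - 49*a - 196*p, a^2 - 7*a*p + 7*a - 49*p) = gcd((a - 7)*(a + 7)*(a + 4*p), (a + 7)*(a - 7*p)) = a + 7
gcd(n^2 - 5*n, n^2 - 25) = n - 5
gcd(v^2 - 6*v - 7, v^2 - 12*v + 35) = v - 7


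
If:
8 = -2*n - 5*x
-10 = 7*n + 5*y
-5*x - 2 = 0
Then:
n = -3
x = -2/5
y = 11/5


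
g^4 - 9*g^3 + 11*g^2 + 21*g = g*(g - 7)*(g - 3)*(g + 1)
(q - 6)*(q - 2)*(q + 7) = q^3 - q^2 - 44*q + 84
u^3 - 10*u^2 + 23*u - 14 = (u - 7)*(u - 2)*(u - 1)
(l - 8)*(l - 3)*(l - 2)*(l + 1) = l^4 - 12*l^3 + 33*l^2 - 2*l - 48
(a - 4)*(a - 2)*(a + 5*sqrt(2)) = a^3 - 6*a^2 + 5*sqrt(2)*a^2 - 30*sqrt(2)*a + 8*a + 40*sqrt(2)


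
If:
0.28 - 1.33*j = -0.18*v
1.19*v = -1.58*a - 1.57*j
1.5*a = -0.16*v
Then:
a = 0.03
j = 0.17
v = -0.27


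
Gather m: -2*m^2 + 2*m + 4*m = -2*m^2 + 6*m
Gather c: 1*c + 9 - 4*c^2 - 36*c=-4*c^2 - 35*c + 9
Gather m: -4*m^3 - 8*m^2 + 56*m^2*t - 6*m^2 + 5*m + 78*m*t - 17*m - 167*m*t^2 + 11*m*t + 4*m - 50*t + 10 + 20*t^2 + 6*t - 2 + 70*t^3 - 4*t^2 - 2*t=-4*m^3 + m^2*(56*t - 14) + m*(-167*t^2 + 89*t - 8) + 70*t^3 + 16*t^2 - 46*t + 8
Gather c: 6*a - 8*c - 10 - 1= 6*a - 8*c - 11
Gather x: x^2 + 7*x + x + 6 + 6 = x^2 + 8*x + 12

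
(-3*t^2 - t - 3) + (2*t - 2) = -3*t^2 + t - 5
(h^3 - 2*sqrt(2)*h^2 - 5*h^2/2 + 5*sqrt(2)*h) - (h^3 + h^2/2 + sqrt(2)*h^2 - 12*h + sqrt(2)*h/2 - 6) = -3*sqrt(2)*h^2 - 3*h^2 + 9*sqrt(2)*h/2 + 12*h + 6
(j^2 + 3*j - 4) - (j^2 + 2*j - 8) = j + 4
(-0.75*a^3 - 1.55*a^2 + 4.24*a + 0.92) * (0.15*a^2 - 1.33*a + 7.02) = -0.1125*a^5 + 0.765*a^4 - 2.5675*a^3 - 16.3822*a^2 + 28.5412*a + 6.4584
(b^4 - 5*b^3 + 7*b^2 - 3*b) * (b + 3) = b^5 - 2*b^4 - 8*b^3 + 18*b^2 - 9*b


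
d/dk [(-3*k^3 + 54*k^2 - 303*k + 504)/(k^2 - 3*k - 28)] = 3*(-k^2 - 8*k + 68)/(k^2 + 8*k + 16)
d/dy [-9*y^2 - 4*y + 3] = -18*y - 4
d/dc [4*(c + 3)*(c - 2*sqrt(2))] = 8*c - 8*sqrt(2) + 12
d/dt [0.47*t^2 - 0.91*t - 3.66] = 0.94*t - 0.91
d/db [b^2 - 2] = 2*b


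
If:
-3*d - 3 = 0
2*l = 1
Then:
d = -1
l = 1/2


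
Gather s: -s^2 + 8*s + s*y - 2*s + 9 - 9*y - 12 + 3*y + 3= -s^2 + s*(y + 6) - 6*y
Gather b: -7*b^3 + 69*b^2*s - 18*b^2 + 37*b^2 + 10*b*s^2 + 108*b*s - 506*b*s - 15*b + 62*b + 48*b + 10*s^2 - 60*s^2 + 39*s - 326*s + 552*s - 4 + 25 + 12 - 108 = -7*b^3 + b^2*(69*s + 19) + b*(10*s^2 - 398*s + 95) - 50*s^2 + 265*s - 75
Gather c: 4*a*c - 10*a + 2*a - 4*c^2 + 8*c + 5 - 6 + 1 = -8*a - 4*c^2 + c*(4*a + 8)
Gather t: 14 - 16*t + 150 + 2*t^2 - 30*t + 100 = 2*t^2 - 46*t + 264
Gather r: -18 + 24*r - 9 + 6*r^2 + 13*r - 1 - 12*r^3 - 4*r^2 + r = -12*r^3 + 2*r^2 + 38*r - 28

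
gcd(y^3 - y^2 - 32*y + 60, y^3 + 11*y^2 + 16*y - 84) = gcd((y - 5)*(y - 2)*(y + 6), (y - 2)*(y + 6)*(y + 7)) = y^2 + 4*y - 12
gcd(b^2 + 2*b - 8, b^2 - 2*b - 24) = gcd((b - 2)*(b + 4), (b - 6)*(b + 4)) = b + 4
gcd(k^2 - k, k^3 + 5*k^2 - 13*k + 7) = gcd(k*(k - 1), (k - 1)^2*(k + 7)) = k - 1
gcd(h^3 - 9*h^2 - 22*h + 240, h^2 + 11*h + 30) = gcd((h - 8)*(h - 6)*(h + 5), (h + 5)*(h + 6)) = h + 5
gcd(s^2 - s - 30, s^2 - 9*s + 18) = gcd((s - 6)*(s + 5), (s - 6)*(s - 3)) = s - 6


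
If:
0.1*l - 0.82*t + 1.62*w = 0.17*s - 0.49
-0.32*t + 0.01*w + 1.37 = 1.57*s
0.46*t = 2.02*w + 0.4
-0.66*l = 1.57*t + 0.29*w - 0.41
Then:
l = 0.37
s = 0.84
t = 0.14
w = -0.17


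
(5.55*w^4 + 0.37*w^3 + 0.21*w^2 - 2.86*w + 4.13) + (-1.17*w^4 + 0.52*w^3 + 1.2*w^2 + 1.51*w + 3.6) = 4.38*w^4 + 0.89*w^3 + 1.41*w^2 - 1.35*w + 7.73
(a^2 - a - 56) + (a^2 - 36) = 2*a^2 - a - 92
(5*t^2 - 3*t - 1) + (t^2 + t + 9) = 6*t^2 - 2*t + 8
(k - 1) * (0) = 0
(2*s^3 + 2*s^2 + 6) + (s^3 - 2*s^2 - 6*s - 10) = 3*s^3 - 6*s - 4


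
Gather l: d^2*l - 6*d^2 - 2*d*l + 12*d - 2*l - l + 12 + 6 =-6*d^2 + 12*d + l*(d^2 - 2*d - 3) + 18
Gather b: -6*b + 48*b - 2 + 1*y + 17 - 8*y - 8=42*b - 7*y + 7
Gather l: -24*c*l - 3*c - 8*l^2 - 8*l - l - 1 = -3*c - 8*l^2 + l*(-24*c - 9) - 1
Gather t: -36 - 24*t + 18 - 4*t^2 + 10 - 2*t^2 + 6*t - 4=-6*t^2 - 18*t - 12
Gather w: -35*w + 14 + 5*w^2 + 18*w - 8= 5*w^2 - 17*w + 6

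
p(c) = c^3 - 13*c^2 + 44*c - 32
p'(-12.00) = 788.00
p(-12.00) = -4160.00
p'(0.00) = 44.00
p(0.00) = -32.00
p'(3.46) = -10.05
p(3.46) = 6.03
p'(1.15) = 18.07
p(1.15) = 2.93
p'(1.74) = 7.84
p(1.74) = 10.47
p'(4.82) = -11.62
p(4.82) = -9.96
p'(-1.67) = 95.79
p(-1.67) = -146.39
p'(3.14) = -8.06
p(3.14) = 8.94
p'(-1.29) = 82.53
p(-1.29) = -112.54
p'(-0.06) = 45.57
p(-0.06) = -34.69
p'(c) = 3*c^2 - 26*c + 44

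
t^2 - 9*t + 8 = (t - 8)*(t - 1)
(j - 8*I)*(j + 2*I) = j^2 - 6*I*j + 16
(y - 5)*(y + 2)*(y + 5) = y^3 + 2*y^2 - 25*y - 50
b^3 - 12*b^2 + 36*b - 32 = (b - 8)*(b - 2)^2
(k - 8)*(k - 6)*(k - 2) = k^3 - 16*k^2 + 76*k - 96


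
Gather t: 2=2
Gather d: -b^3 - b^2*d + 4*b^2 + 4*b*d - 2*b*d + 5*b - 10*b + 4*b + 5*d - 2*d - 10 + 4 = -b^3 + 4*b^2 - b + d*(-b^2 + 2*b + 3) - 6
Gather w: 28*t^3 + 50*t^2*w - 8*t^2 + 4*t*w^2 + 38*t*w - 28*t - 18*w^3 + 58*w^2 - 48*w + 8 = 28*t^3 - 8*t^2 - 28*t - 18*w^3 + w^2*(4*t + 58) + w*(50*t^2 + 38*t - 48) + 8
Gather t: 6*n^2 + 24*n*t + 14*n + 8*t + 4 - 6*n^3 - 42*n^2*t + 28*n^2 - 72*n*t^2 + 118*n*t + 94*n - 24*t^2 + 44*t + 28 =-6*n^3 + 34*n^2 + 108*n + t^2*(-72*n - 24) + t*(-42*n^2 + 142*n + 52) + 32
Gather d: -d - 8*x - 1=-d - 8*x - 1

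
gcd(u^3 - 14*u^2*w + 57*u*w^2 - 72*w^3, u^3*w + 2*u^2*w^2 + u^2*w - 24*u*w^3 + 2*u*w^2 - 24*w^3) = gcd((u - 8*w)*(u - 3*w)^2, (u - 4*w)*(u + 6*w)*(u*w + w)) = 1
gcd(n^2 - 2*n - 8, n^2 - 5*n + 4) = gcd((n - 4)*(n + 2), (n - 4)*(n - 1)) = n - 4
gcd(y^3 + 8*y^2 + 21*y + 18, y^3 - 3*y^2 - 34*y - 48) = y^2 + 5*y + 6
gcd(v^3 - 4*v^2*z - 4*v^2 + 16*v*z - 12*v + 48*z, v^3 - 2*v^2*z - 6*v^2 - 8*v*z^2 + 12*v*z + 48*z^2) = -v^2 + 4*v*z + 6*v - 24*z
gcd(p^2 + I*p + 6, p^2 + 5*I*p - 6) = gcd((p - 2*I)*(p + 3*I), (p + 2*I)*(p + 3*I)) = p + 3*I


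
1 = 1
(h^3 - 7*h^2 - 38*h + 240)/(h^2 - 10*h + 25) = (h^2 - 2*h - 48)/(h - 5)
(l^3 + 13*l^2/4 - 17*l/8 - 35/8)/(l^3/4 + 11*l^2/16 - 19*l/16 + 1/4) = 2*(8*l^3 + 26*l^2 - 17*l - 35)/(4*l^3 + 11*l^2 - 19*l + 4)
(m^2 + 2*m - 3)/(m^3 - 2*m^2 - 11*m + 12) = 1/(m - 4)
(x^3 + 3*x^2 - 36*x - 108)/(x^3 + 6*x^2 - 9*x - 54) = (x - 6)/(x - 3)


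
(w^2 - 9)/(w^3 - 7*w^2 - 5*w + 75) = (w - 3)/(w^2 - 10*w + 25)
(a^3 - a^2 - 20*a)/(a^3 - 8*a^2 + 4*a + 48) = a*(a^2 - a - 20)/(a^3 - 8*a^2 + 4*a + 48)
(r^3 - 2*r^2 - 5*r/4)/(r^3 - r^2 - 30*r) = (-r^2 + 2*r + 5/4)/(-r^2 + r + 30)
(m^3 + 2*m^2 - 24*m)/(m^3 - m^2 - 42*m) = (m - 4)/(m - 7)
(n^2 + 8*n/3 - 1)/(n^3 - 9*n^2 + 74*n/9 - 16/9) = 3*(n + 3)/(3*n^2 - 26*n + 16)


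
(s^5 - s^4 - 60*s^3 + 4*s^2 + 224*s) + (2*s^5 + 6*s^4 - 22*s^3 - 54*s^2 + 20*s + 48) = 3*s^5 + 5*s^4 - 82*s^3 - 50*s^2 + 244*s + 48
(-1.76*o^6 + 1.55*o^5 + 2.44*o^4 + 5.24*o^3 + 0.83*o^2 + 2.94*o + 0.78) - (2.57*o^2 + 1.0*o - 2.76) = -1.76*o^6 + 1.55*o^5 + 2.44*o^4 + 5.24*o^3 - 1.74*o^2 + 1.94*o + 3.54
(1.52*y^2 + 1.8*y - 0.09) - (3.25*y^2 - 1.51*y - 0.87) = -1.73*y^2 + 3.31*y + 0.78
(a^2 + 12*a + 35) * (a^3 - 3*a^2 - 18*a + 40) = a^5 + 9*a^4 - 19*a^3 - 281*a^2 - 150*a + 1400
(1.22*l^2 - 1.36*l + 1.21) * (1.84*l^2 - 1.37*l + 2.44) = 2.2448*l^4 - 4.1738*l^3 + 7.0664*l^2 - 4.9761*l + 2.9524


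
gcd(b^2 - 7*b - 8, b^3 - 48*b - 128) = b - 8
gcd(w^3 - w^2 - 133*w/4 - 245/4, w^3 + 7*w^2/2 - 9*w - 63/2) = w + 7/2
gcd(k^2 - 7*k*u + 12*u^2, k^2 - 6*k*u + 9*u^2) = -k + 3*u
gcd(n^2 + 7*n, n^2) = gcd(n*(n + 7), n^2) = n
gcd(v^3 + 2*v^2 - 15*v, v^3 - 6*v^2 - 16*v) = v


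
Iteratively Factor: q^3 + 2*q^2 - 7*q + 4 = (q + 4)*(q^2 - 2*q + 1) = (q - 1)*(q + 4)*(q - 1)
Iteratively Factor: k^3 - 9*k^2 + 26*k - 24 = (k - 2)*(k^2 - 7*k + 12) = (k - 4)*(k - 2)*(k - 3)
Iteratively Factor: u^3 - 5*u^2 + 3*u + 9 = (u - 3)*(u^2 - 2*u - 3) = (u - 3)^2*(u + 1)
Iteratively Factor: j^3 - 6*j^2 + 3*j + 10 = (j + 1)*(j^2 - 7*j + 10) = (j - 5)*(j + 1)*(j - 2)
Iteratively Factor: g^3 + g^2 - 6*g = (g - 2)*(g^2 + 3*g) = (g - 2)*(g + 3)*(g)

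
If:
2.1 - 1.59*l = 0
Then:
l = 1.32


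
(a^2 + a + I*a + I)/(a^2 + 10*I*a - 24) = (a^2 + a + I*a + I)/(a^2 + 10*I*a - 24)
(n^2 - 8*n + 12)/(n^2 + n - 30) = (n^2 - 8*n + 12)/(n^2 + n - 30)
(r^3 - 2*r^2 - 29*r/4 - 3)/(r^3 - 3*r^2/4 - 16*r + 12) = (4*r^2 + 8*r + 3)/(4*r^2 + 13*r - 12)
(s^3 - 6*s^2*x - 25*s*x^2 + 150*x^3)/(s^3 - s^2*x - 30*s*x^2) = (s - 5*x)/s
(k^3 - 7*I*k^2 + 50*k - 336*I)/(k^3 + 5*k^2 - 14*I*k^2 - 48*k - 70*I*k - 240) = (k + 7*I)/(k + 5)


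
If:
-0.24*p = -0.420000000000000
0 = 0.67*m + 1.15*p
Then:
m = -3.00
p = 1.75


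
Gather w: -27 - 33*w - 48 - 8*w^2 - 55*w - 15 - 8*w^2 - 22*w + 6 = -16*w^2 - 110*w - 84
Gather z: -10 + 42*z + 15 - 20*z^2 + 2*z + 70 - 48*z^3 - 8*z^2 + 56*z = -48*z^3 - 28*z^2 + 100*z + 75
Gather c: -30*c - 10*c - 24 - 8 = -40*c - 32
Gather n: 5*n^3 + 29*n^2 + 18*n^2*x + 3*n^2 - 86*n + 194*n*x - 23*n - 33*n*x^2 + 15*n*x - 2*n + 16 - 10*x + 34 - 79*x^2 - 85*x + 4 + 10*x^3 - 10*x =5*n^3 + n^2*(18*x + 32) + n*(-33*x^2 + 209*x - 111) + 10*x^3 - 79*x^2 - 105*x + 54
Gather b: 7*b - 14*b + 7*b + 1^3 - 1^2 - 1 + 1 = 0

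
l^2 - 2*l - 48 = (l - 8)*(l + 6)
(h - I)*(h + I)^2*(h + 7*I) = h^4 + 8*I*h^3 - 6*h^2 + 8*I*h - 7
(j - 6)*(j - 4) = j^2 - 10*j + 24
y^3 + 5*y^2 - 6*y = y*(y - 1)*(y + 6)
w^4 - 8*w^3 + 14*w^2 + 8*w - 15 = (w - 5)*(w - 3)*(w - 1)*(w + 1)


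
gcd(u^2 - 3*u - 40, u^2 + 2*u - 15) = u + 5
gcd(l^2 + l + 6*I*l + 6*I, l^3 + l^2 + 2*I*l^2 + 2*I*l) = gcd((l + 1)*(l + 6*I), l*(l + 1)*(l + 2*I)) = l + 1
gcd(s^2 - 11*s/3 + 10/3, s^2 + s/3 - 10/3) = s - 5/3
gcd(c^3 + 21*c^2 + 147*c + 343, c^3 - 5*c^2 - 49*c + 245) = c + 7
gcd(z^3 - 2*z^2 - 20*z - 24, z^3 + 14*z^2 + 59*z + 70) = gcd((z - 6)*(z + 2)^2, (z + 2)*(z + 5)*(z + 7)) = z + 2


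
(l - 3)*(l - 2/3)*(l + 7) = l^3 + 10*l^2/3 - 71*l/3 + 14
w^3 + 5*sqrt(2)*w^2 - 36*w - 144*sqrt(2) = (w - 4*sqrt(2))*(w + 3*sqrt(2))*(w + 6*sqrt(2))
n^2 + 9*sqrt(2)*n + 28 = (n + 2*sqrt(2))*(n + 7*sqrt(2))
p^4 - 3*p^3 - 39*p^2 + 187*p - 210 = (p - 5)*(p - 3)*(p - 2)*(p + 7)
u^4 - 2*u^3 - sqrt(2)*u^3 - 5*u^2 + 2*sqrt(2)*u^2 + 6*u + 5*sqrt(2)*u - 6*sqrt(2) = (u - 3)*(u - 1)*(u + 2)*(u - sqrt(2))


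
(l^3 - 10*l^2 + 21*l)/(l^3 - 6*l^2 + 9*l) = (l - 7)/(l - 3)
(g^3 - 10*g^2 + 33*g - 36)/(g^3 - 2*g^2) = (g^3 - 10*g^2 + 33*g - 36)/(g^2*(g - 2))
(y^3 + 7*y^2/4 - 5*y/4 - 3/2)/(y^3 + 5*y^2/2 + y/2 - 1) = (4*y^2 - y - 3)/(2*(2*y^2 + y - 1))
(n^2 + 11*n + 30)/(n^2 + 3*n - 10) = (n + 6)/(n - 2)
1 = 1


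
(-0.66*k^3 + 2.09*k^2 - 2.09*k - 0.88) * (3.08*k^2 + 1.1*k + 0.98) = -2.0328*k^5 + 5.7112*k^4 - 4.785*k^3 - 2.9612*k^2 - 3.0162*k - 0.8624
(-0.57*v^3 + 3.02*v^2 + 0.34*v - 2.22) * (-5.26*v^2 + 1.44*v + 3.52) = 2.9982*v^5 - 16.706*v^4 + 0.554*v^3 + 22.7972*v^2 - 2.0*v - 7.8144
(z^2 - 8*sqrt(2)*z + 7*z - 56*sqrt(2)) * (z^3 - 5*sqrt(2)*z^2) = z^5 - 13*sqrt(2)*z^4 + 7*z^4 - 91*sqrt(2)*z^3 + 80*z^3 + 560*z^2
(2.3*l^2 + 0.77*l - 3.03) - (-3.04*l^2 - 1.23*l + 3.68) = 5.34*l^2 + 2.0*l - 6.71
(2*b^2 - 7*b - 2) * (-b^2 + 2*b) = -2*b^4 + 11*b^3 - 12*b^2 - 4*b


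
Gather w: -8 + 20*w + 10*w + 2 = 30*w - 6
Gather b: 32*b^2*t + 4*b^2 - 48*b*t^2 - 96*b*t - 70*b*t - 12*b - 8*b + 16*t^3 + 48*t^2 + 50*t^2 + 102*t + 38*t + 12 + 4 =b^2*(32*t + 4) + b*(-48*t^2 - 166*t - 20) + 16*t^3 + 98*t^2 + 140*t + 16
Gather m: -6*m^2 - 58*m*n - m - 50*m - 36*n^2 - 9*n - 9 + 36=-6*m^2 + m*(-58*n - 51) - 36*n^2 - 9*n + 27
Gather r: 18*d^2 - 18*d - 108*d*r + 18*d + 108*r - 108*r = 18*d^2 - 108*d*r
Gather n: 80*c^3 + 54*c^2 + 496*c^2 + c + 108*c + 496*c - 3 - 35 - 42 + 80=80*c^3 + 550*c^2 + 605*c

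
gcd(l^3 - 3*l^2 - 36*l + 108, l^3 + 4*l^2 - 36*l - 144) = l^2 - 36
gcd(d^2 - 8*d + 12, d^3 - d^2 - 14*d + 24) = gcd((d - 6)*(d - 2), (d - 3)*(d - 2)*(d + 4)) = d - 2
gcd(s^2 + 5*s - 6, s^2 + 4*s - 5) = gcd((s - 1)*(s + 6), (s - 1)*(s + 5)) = s - 1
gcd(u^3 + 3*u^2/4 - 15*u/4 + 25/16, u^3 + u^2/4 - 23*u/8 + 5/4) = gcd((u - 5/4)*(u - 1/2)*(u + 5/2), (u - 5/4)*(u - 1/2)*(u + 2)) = u^2 - 7*u/4 + 5/8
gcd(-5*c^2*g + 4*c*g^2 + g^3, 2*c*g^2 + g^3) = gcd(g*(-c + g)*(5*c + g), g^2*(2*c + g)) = g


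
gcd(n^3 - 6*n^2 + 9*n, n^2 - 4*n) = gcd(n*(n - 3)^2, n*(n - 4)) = n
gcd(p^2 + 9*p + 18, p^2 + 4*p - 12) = p + 6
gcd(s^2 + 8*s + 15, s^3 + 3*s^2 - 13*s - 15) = s + 5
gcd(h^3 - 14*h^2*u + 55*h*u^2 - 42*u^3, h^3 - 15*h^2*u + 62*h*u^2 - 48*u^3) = h^2 - 7*h*u + 6*u^2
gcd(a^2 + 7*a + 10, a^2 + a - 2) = a + 2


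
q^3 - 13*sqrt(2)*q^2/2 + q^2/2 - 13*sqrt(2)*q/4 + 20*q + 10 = (q + 1/2)*(q - 4*sqrt(2))*(q - 5*sqrt(2)/2)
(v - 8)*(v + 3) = v^2 - 5*v - 24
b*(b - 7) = b^2 - 7*b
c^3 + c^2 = c^2*(c + 1)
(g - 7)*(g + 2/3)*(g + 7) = g^3 + 2*g^2/3 - 49*g - 98/3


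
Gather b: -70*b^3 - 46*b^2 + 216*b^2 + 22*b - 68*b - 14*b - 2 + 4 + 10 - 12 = -70*b^3 + 170*b^2 - 60*b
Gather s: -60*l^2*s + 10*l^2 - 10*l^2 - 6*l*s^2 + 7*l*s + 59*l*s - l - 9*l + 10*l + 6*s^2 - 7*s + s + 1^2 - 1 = s^2*(6 - 6*l) + s*(-60*l^2 + 66*l - 6)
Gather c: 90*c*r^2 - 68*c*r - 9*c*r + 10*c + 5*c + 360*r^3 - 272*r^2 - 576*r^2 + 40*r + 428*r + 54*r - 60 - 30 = c*(90*r^2 - 77*r + 15) + 360*r^3 - 848*r^2 + 522*r - 90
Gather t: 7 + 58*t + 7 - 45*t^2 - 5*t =-45*t^2 + 53*t + 14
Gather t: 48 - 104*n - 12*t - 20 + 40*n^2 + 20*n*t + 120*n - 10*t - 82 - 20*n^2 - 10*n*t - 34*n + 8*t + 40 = 20*n^2 - 18*n + t*(10*n - 14) - 14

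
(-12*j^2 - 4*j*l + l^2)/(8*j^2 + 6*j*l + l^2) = (-6*j + l)/(4*j + l)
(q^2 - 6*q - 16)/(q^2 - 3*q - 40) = (q + 2)/(q + 5)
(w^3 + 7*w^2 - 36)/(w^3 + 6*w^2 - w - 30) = (w + 6)/(w + 5)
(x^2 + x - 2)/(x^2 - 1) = (x + 2)/(x + 1)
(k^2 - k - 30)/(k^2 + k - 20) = (k - 6)/(k - 4)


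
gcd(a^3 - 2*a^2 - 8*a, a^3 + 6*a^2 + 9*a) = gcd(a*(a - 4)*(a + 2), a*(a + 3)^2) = a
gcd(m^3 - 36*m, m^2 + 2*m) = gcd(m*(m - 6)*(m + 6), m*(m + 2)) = m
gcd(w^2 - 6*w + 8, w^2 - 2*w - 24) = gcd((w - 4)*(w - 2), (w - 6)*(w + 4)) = 1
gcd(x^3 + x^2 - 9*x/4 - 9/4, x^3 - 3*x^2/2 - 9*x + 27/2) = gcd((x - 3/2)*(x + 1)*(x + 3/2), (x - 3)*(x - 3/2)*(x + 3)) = x - 3/2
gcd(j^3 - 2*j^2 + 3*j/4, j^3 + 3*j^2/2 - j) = j^2 - j/2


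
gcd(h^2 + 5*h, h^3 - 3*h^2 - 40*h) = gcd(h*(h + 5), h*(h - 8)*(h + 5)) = h^2 + 5*h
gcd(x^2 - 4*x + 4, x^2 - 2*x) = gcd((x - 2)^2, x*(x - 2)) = x - 2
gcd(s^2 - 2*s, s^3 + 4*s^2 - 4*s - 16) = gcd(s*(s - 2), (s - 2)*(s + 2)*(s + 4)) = s - 2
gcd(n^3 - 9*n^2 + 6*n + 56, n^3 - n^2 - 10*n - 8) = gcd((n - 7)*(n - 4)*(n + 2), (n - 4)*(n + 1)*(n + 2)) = n^2 - 2*n - 8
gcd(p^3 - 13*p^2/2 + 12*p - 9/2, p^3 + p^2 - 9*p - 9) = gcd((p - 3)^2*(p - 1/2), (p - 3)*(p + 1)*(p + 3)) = p - 3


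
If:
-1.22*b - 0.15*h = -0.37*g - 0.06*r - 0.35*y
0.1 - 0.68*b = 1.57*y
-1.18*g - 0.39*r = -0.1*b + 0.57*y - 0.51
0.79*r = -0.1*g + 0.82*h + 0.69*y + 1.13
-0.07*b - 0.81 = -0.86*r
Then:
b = 0.14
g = 0.13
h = -0.45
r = 0.95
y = 0.00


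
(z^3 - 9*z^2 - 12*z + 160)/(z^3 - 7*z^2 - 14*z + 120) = (z - 8)/(z - 6)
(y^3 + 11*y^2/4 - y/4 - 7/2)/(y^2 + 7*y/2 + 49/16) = 4*(y^2 + y - 2)/(4*y + 7)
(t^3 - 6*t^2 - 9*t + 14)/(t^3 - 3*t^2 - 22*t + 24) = (t^2 - 5*t - 14)/(t^2 - 2*t - 24)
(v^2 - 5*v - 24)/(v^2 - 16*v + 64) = (v + 3)/(v - 8)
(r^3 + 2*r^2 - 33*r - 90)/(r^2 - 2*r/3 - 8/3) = 3*(-r^3 - 2*r^2 + 33*r + 90)/(-3*r^2 + 2*r + 8)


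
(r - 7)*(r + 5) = r^2 - 2*r - 35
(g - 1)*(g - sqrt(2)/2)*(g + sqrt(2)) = g^3 - g^2 + sqrt(2)*g^2/2 - g - sqrt(2)*g/2 + 1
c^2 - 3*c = c*(c - 3)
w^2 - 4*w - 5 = (w - 5)*(w + 1)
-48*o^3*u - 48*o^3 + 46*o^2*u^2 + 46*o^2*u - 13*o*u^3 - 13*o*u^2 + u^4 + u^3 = (-8*o + u)*(-3*o + u)*(-2*o + u)*(u + 1)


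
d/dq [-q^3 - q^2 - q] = -3*q^2 - 2*q - 1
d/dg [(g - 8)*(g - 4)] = 2*g - 12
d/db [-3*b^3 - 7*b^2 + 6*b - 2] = -9*b^2 - 14*b + 6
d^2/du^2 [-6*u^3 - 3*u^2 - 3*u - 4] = -36*u - 6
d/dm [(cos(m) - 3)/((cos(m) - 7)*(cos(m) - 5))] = (cos(m)^2 - 6*cos(m) + 1)*sin(m)/((cos(m) - 7)^2*(cos(m) - 5)^2)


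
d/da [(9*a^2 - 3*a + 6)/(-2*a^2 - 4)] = 3*(-a^2 - 8*a + 2)/(2*(a^4 + 4*a^2 + 4))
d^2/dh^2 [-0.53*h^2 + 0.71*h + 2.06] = -1.06000000000000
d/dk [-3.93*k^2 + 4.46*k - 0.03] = 4.46 - 7.86*k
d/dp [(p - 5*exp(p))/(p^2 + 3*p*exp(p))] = (-8*p^2*exp(p) - p^2 + 10*p*exp(p) + 15*exp(2*p))/(p^2*(p^2 + 6*p*exp(p) + 9*exp(2*p)))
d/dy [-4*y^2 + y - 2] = 1 - 8*y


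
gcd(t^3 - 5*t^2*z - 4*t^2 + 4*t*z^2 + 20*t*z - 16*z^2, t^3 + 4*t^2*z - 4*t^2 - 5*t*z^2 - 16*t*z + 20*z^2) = -t^2 + t*z + 4*t - 4*z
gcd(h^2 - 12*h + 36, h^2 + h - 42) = h - 6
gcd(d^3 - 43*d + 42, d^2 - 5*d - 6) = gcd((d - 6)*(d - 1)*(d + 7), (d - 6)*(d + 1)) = d - 6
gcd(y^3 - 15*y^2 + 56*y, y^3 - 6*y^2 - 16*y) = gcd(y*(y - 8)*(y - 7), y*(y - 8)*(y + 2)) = y^2 - 8*y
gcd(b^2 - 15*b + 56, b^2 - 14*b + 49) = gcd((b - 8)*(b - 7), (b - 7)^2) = b - 7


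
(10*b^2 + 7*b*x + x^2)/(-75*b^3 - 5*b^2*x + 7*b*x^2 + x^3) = (2*b + x)/(-15*b^2 + 2*b*x + x^2)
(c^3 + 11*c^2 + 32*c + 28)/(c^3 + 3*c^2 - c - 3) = (c^3 + 11*c^2 + 32*c + 28)/(c^3 + 3*c^2 - c - 3)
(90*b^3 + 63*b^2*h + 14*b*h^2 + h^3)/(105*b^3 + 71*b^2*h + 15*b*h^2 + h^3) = (6*b + h)/(7*b + h)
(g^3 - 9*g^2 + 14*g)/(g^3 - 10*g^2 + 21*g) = (g - 2)/(g - 3)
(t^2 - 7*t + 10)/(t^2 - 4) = (t - 5)/(t + 2)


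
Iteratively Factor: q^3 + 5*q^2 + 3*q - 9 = (q - 1)*(q^2 + 6*q + 9) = (q - 1)*(q + 3)*(q + 3)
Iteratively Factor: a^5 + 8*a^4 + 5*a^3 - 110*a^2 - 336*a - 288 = (a + 4)*(a^4 + 4*a^3 - 11*a^2 - 66*a - 72) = (a + 3)*(a + 4)*(a^3 + a^2 - 14*a - 24) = (a + 3)^2*(a + 4)*(a^2 - 2*a - 8) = (a + 2)*(a + 3)^2*(a + 4)*(a - 4)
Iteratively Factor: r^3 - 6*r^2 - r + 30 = (r - 3)*(r^2 - 3*r - 10) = (r - 5)*(r - 3)*(r + 2)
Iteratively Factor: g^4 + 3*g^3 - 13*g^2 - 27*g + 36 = (g + 3)*(g^3 - 13*g + 12) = (g + 3)*(g + 4)*(g^2 - 4*g + 3) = (g - 3)*(g + 3)*(g + 4)*(g - 1)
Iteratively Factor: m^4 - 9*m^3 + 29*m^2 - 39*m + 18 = (m - 3)*(m^3 - 6*m^2 + 11*m - 6) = (m - 3)*(m - 1)*(m^2 - 5*m + 6) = (m - 3)*(m - 2)*(m - 1)*(m - 3)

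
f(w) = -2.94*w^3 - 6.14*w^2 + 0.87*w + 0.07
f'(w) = -8.82*w^2 - 12.28*w + 0.87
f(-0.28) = -0.59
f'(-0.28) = 3.62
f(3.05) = -137.81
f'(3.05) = -118.63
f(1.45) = -20.54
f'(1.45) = -35.48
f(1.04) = -8.97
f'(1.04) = -21.44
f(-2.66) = 9.65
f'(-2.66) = -28.87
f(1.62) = -27.13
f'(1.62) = -42.17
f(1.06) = -9.41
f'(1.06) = -22.06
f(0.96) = -7.35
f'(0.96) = -19.05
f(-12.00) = 4185.79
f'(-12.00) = -1121.85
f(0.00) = 0.07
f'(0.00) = 0.87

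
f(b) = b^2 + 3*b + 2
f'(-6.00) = -9.00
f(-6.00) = 20.00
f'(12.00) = 27.00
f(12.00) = 182.00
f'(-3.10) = -3.20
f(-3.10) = 2.31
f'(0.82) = 4.64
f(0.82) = 5.13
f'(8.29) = 19.58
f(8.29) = 95.59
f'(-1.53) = -0.06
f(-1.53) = -0.25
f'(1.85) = 6.70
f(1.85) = 10.97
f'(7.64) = 18.28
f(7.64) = 83.29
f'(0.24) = 3.48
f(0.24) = 2.78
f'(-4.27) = -5.54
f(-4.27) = 7.42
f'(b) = 2*b + 3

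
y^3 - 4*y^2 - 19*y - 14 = (y - 7)*(y + 1)*(y + 2)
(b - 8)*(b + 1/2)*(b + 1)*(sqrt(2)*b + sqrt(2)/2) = sqrt(2)*b^4 - 6*sqrt(2)*b^3 - 59*sqrt(2)*b^2/4 - 39*sqrt(2)*b/4 - 2*sqrt(2)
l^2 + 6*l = l*(l + 6)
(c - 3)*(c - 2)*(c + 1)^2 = c^4 - 3*c^3 - 3*c^2 + 7*c + 6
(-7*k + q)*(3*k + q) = -21*k^2 - 4*k*q + q^2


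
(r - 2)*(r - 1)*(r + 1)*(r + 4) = r^4 + 2*r^3 - 9*r^2 - 2*r + 8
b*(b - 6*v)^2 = b^3 - 12*b^2*v + 36*b*v^2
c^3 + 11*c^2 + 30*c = c*(c + 5)*(c + 6)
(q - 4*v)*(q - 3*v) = q^2 - 7*q*v + 12*v^2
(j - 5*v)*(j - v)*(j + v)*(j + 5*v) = j^4 - 26*j^2*v^2 + 25*v^4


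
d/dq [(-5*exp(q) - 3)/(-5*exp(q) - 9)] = 30*exp(q)/(5*exp(q) + 9)^2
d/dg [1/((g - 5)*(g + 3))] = 2*(1 - g)/(g^4 - 4*g^3 - 26*g^2 + 60*g + 225)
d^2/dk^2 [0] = 0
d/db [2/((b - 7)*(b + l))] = 2*((7 - b)*(b + l) - (b - 7)^2)/((b - 7)^3*(b + l)^2)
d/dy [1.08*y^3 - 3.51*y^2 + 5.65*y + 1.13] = 3.24*y^2 - 7.02*y + 5.65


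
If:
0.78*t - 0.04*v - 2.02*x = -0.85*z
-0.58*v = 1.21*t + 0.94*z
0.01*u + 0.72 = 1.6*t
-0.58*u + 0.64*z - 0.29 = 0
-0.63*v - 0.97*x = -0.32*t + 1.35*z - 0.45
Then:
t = 0.46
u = 0.94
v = -3.07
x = 0.79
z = 1.31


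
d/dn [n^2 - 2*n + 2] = 2*n - 2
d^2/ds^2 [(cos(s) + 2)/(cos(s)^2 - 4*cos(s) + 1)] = 2*(9*(1 - cos(2*s))^2*cos(s) + 12*(1 - cos(2*s))^2 + 154*cos(s) + 80*cos(2*s) - 24*cos(3*s) - 2*cos(5*s) - 240)/(8*cos(s) - cos(2*s) - 3)^3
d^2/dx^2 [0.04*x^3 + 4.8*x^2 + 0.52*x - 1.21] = 0.24*x + 9.6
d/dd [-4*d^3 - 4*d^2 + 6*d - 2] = -12*d^2 - 8*d + 6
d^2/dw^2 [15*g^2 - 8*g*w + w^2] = 2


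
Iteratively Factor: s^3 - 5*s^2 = (s)*(s^2 - 5*s) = s^2*(s - 5)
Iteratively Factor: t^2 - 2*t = (t - 2)*(t)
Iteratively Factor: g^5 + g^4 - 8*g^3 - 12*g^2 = (g - 3)*(g^4 + 4*g^3 + 4*g^2) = (g - 3)*(g + 2)*(g^3 + 2*g^2) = (g - 3)*(g + 2)^2*(g^2) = g*(g - 3)*(g + 2)^2*(g)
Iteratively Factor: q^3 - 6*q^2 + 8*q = (q)*(q^2 - 6*q + 8) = q*(q - 4)*(q - 2)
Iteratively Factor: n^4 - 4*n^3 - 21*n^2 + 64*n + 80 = (n + 1)*(n^3 - 5*n^2 - 16*n + 80) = (n - 5)*(n + 1)*(n^2 - 16) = (n - 5)*(n + 1)*(n + 4)*(n - 4)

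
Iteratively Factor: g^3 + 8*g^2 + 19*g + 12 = (g + 4)*(g^2 + 4*g + 3) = (g + 1)*(g + 4)*(g + 3)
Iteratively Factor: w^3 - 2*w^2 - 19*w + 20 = (w + 4)*(w^2 - 6*w + 5) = (w - 5)*(w + 4)*(w - 1)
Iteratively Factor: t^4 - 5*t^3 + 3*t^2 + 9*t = (t - 3)*(t^3 - 2*t^2 - 3*t) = t*(t - 3)*(t^2 - 2*t - 3) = t*(t - 3)^2*(t + 1)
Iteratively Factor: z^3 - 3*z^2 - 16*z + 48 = (z - 3)*(z^2 - 16) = (z - 4)*(z - 3)*(z + 4)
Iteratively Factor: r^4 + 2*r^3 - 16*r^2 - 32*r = (r + 2)*(r^3 - 16*r) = (r + 2)*(r + 4)*(r^2 - 4*r) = r*(r + 2)*(r + 4)*(r - 4)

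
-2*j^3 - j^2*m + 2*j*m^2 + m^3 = (-j + m)*(j + m)*(2*j + m)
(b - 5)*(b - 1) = b^2 - 6*b + 5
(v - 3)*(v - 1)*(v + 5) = v^3 + v^2 - 17*v + 15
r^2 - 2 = (r - sqrt(2))*(r + sqrt(2))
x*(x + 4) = x^2 + 4*x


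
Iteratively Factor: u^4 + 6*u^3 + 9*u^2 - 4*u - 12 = (u + 2)*(u^3 + 4*u^2 + u - 6) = (u + 2)^2*(u^2 + 2*u - 3) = (u - 1)*(u + 2)^2*(u + 3)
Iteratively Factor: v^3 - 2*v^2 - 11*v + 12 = (v + 3)*(v^2 - 5*v + 4) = (v - 1)*(v + 3)*(v - 4)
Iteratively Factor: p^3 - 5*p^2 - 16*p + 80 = (p + 4)*(p^2 - 9*p + 20) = (p - 5)*(p + 4)*(p - 4)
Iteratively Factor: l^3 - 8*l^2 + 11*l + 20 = (l - 4)*(l^2 - 4*l - 5) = (l - 4)*(l + 1)*(l - 5)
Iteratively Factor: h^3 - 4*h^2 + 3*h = (h)*(h^2 - 4*h + 3) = h*(h - 3)*(h - 1)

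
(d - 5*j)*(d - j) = d^2 - 6*d*j + 5*j^2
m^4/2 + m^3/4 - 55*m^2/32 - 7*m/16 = m*(m/2 + 1)*(m - 7/4)*(m + 1/4)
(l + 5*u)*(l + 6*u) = l^2 + 11*l*u + 30*u^2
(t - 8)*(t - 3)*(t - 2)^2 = t^4 - 15*t^3 + 72*t^2 - 140*t + 96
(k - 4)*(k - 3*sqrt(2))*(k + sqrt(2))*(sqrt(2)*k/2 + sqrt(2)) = sqrt(2)*k^4/2 - 2*k^3 - sqrt(2)*k^3 - 7*sqrt(2)*k^2 + 4*k^2 + 6*sqrt(2)*k + 16*k + 24*sqrt(2)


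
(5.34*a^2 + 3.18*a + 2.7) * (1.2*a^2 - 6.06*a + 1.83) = 6.408*a^4 - 28.5444*a^3 - 6.2586*a^2 - 10.5426*a + 4.941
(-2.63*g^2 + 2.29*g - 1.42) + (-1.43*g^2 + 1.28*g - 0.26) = -4.06*g^2 + 3.57*g - 1.68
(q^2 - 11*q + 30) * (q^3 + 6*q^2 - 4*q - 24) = q^5 - 5*q^4 - 40*q^3 + 200*q^2 + 144*q - 720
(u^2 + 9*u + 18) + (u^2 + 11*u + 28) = 2*u^2 + 20*u + 46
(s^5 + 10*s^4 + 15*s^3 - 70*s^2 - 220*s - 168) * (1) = s^5 + 10*s^4 + 15*s^3 - 70*s^2 - 220*s - 168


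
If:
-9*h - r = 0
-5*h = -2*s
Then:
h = 2*s/5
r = -18*s/5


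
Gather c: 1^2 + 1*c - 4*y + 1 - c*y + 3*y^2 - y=c*(1 - y) + 3*y^2 - 5*y + 2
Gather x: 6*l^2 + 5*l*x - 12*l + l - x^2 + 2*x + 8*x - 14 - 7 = 6*l^2 - 11*l - x^2 + x*(5*l + 10) - 21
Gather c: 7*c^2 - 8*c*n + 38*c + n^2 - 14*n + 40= 7*c^2 + c*(38 - 8*n) + n^2 - 14*n + 40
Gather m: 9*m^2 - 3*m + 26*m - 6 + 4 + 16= 9*m^2 + 23*m + 14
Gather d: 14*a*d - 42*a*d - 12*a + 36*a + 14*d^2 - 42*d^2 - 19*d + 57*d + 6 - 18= 24*a - 28*d^2 + d*(38 - 28*a) - 12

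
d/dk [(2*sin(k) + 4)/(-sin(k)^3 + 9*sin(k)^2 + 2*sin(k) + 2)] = 2*(2*sin(k)^3 - 3*sin(k)^2 - 36*sin(k) - 2)*cos(k)/(sin(k)^3 - 9*sin(k)^2 - 2*sin(k) - 2)^2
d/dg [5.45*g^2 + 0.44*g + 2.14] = 10.9*g + 0.44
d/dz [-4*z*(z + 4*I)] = -8*z - 16*I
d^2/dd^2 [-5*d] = 0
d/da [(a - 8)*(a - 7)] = 2*a - 15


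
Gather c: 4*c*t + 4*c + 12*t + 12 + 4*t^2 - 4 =c*(4*t + 4) + 4*t^2 + 12*t + 8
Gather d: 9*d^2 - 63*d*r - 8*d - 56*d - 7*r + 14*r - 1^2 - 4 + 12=9*d^2 + d*(-63*r - 64) + 7*r + 7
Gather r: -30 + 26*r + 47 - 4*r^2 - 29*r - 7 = -4*r^2 - 3*r + 10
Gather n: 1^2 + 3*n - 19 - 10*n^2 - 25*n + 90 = -10*n^2 - 22*n + 72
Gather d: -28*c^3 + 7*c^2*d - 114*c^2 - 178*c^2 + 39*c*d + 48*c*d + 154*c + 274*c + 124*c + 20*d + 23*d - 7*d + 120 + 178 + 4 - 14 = -28*c^3 - 292*c^2 + 552*c + d*(7*c^2 + 87*c + 36) + 288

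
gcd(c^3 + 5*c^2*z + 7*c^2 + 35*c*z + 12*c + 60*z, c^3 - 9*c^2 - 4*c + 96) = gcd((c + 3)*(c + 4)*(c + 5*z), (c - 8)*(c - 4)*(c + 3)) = c + 3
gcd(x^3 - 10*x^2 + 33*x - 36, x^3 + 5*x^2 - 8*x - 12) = 1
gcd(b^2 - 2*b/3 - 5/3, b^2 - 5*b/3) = b - 5/3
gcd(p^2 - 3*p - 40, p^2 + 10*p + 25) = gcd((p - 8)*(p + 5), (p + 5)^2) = p + 5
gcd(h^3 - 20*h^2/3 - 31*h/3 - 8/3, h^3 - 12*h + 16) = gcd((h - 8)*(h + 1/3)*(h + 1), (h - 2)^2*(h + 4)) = 1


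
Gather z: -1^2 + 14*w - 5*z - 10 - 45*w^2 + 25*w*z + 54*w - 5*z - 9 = -45*w^2 + 68*w + z*(25*w - 10) - 20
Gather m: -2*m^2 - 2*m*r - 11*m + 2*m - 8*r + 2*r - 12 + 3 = -2*m^2 + m*(-2*r - 9) - 6*r - 9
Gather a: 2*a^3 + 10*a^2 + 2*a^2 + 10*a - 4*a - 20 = 2*a^3 + 12*a^2 + 6*a - 20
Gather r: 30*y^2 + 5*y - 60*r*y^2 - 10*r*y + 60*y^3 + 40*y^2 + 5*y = r*(-60*y^2 - 10*y) + 60*y^3 + 70*y^2 + 10*y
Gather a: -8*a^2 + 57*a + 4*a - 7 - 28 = -8*a^2 + 61*a - 35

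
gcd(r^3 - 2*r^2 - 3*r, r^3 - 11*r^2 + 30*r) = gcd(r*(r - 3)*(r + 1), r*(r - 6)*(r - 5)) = r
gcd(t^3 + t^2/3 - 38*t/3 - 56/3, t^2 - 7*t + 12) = t - 4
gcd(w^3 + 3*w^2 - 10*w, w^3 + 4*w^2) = w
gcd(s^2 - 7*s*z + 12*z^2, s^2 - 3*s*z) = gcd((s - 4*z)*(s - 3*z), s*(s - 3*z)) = -s + 3*z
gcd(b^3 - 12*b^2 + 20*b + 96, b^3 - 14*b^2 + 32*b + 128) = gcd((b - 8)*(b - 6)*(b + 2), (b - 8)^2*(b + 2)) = b^2 - 6*b - 16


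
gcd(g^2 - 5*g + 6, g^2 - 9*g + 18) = g - 3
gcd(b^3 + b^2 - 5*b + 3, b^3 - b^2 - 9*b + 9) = b^2 + 2*b - 3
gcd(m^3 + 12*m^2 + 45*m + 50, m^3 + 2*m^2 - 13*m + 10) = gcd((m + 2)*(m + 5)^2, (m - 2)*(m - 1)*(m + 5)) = m + 5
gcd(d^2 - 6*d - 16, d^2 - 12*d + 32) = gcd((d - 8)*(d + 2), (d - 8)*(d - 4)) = d - 8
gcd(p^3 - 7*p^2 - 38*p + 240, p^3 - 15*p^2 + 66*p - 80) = p^2 - 13*p + 40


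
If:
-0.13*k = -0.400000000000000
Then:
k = 3.08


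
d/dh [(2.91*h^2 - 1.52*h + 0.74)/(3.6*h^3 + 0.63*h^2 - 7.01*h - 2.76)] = (-10.476*h^4 + 10.944*h^3 - 27.4335*h^2 - 16.9956*h + 9.3826)/(12.96*h^6 + 4.536*h^5 - 50.0751*h^4 - 28.7046*h^3 + 45.6625*h^2 + 38.6952*h + 7.6176)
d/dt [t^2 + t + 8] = 2*t + 1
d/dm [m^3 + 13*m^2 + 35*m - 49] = 3*m^2 + 26*m + 35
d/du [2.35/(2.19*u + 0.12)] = -5.1465/(2.19*u + 0.12)^2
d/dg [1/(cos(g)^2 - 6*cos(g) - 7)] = 2*(cos(g) - 3)*sin(g)/(sin(g)^2 + 6*cos(g) + 6)^2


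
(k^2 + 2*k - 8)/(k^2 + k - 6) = (k + 4)/(k + 3)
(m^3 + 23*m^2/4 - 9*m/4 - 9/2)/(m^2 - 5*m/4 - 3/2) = (m^2 + 5*m - 6)/(m - 2)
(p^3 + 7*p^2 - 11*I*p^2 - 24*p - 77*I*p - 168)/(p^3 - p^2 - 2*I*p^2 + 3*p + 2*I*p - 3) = (p^2 + p*(7 - 8*I) - 56*I)/(p^2 + p*(-1 + I) - I)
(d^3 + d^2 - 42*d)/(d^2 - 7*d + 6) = d*(d + 7)/(d - 1)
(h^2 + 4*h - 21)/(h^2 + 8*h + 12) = (h^2 + 4*h - 21)/(h^2 + 8*h + 12)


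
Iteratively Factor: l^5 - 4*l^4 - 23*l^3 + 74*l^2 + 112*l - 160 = (l - 5)*(l^4 + l^3 - 18*l^2 - 16*l + 32) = (l - 5)*(l + 2)*(l^3 - l^2 - 16*l + 16) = (l - 5)*(l - 1)*(l + 2)*(l^2 - 16) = (l - 5)*(l - 1)*(l + 2)*(l + 4)*(l - 4)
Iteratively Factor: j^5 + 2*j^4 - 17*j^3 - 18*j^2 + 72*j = (j + 4)*(j^4 - 2*j^3 - 9*j^2 + 18*j) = (j + 3)*(j + 4)*(j^3 - 5*j^2 + 6*j) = (j - 3)*(j + 3)*(j + 4)*(j^2 - 2*j) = (j - 3)*(j - 2)*(j + 3)*(j + 4)*(j)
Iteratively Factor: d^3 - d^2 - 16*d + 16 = (d + 4)*(d^2 - 5*d + 4) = (d - 4)*(d + 4)*(d - 1)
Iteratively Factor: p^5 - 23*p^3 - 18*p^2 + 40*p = (p - 1)*(p^4 + p^3 - 22*p^2 - 40*p) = (p - 1)*(p + 4)*(p^3 - 3*p^2 - 10*p) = (p - 1)*(p + 2)*(p + 4)*(p^2 - 5*p) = p*(p - 1)*(p + 2)*(p + 4)*(p - 5)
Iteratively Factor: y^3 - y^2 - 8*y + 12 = (y - 2)*(y^2 + y - 6) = (y - 2)*(y + 3)*(y - 2)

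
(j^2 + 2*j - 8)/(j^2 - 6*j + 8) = (j + 4)/(j - 4)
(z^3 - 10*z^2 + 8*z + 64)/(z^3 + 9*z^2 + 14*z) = (z^2 - 12*z + 32)/(z*(z + 7))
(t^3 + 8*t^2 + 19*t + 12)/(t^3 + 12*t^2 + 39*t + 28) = (t + 3)/(t + 7)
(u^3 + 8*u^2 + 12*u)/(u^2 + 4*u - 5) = u*(u^2 + 8*u + 12)/(u^2 + 4*u - 5)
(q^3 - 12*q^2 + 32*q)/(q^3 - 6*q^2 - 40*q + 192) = q/(q + 6)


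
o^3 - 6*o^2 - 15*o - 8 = (o - 8)*(o + 1)^2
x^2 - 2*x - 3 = (x - 3)*(x + 1)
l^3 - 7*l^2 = l^2*(l - 7)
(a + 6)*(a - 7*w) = a^2 - 7*a*w + 6*a - 42*w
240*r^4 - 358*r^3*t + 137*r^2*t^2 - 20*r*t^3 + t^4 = (-8*r + t)*(-6*r + t)*(-5*r + t)*(-r + t)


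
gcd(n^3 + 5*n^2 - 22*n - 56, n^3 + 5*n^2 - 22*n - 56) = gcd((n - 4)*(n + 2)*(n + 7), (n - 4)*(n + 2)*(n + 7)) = n^3 + 5*n^2 - 22*n - 56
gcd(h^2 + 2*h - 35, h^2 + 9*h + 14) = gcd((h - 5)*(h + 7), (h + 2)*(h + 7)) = h + 7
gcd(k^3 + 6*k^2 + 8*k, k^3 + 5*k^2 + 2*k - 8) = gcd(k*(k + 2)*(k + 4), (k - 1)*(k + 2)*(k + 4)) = k^2 + 6*k + 8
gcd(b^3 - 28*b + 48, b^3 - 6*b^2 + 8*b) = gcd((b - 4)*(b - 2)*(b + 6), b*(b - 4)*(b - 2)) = b^2 - 6*b + 8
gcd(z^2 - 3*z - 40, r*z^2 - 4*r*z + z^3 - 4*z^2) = 1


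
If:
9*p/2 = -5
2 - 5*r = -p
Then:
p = -10/9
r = 8/45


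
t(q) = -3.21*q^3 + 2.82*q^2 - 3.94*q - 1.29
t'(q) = -9.63*q^2 + 5.64*q - 3.94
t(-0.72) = 4.21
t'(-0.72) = -12.99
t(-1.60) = 25.38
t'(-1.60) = -37.62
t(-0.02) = -1.21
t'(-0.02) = -4.06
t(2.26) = -32.84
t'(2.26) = -40.38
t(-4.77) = 430.05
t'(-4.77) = -249.95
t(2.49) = -43.17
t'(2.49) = -49.60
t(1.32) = -8.96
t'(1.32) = -13.27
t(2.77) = -58.79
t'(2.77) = -62.21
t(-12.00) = 5998.95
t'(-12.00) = -1458.34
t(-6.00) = 817.23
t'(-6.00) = -384.46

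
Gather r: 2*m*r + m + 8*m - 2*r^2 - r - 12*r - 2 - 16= 9*m - 2*r^2 + r*(2*m - 13) - 18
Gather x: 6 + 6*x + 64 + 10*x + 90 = 16*x + 160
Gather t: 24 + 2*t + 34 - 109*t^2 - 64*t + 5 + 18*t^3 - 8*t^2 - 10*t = 18*t^3 - 117*t^2 - 72*t + 63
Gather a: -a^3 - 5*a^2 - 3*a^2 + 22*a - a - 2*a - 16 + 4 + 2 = -a^3 - 8*a^2 + 19*a - 10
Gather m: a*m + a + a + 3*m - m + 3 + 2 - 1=2*a + m*(a + 2) + 4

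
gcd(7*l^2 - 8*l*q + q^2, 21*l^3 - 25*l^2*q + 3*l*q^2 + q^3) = -l + q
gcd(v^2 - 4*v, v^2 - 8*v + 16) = v - 4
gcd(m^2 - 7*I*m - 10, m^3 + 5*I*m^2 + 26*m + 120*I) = m - 5*I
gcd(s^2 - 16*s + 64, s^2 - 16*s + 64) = s^2 - 16*s + 64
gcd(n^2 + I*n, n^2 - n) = n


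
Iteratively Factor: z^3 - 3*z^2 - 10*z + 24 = (z - 2)*(z^2 - z - 12) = (z - 2)*(z + 3)*(z - 4)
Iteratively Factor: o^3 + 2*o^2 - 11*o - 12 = (o + 4)*(o^2 - 2*o - 3) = (o + 1)*(o + 4)*(o - 3)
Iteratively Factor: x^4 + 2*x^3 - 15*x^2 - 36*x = (x)*(x^3 + 2*x^2 - 15*x - 36) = x*(x - 4)*(x^2 + 6*x + 9) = x*(x - 4)*(x + 3)*(x + 3)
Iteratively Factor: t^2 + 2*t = (t + 2)*(t)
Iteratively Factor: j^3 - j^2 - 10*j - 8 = (j - 4)*(j^2 + 3*j + 2) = (j - 4)*(j + 2)*(j + 1)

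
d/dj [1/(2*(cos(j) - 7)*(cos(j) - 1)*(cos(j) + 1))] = (-3 - 14*cos(j)/sin(j)^2 + 2/sin(j)^2)/(2*(cos(j) - 7)^2*sin(j))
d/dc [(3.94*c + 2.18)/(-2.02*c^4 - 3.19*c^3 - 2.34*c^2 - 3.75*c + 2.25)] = (23.8764*c^4 + 42.7516*c^3 + 30.0822*c^2 + 10.2024*c + 17.04)/(4.0804*c^8 + 12.8876*c^7 + 19.6297*c^6 + 30.0792*c^5 + 20.3106*c^4 + 3.195*c^3 + 3.5325*c^2 - 16.875*c + 5.0625)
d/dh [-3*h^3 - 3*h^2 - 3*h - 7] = -9*h^2 - 6*h - 3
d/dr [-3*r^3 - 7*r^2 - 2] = r*(-9*r - 14)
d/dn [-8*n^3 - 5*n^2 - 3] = 2*n*(-12*n - 5)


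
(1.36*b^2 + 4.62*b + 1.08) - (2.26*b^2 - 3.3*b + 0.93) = -0.9*b^2 + 7.92*b + 0.15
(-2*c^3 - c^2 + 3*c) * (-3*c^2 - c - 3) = 6*c^5 + 5*c^4 - 2*c^3 - 9*c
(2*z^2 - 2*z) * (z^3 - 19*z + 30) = 2*z^5 - 2*z^4 - 38*z^3 + 98*z^2 - 60*z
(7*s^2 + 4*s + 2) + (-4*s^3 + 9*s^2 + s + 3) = -4*s^3 + 16*s^2 + 5*s + 5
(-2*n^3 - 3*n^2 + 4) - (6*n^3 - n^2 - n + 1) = -8*n^3 - 2*n^2 + n + 3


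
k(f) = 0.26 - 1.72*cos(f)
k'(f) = 1.72*sin(f)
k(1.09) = -0.54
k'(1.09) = 1.52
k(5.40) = -0.83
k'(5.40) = -1.33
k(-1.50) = 0.14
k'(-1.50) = -1.72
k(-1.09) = -0.54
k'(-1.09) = -1.52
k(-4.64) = 0.38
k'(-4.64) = 1.72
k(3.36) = 1.94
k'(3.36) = -0.37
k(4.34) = 0.89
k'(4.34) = -1.60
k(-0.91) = -0.80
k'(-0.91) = -1.36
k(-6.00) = -1.39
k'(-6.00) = 0.48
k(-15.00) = 1.57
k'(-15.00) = -1.12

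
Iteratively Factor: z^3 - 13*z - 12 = (z + 1)*(z^2 - z - 12) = (z + 1)*(z + 3)*(z - 4)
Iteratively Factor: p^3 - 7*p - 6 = (p + 1)*(p^2 - p - 6) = (p - 3)*(p + 1)*(p + 2)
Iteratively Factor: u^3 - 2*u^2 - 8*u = (u - 4)*(u^2 + 2*u) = u*(u - 4)*(u + 2)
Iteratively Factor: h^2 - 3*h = (h)*(h - 3)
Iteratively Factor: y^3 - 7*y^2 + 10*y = (y)*(y^2 - 7*y + 10) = y*(y - 2)*(y - 5)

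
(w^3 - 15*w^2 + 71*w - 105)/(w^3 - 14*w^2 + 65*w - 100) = (w^2 - 10*w + 21)/(w^2 - 9*w + 20)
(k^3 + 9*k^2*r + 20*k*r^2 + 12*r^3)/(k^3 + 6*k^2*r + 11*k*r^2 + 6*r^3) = (k + 6*r)/(k + 3*r)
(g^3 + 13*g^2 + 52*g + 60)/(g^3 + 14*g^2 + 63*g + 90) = (g + 2)/(g + 3)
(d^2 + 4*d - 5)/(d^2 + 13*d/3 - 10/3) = 3*(d - 1)/(3*d - 2)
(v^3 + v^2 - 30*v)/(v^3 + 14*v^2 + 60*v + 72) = v*(v - 5)/(v^2 + 8*v + 12)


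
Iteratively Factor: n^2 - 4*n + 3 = (n - 1)*(n - 3)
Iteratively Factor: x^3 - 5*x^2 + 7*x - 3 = (x - 1)*(x^2 - 4*x + 3) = (x - 3)*(x - 1)*(x - 1)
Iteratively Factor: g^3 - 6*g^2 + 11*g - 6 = (g - 3)*(g^2 - 3*g + 2) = (g - 3)*(g - 1)*(g - 2)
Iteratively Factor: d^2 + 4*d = (d)*(d + 4)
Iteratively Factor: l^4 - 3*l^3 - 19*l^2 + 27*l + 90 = (l + 3)*(l^3 - 6*l^2 - l + 30) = (l + 2)*(l + 3)*(l^2 - 8*l + 15) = (l - 3)*(l + 2)*(l + 3)*(l - 5)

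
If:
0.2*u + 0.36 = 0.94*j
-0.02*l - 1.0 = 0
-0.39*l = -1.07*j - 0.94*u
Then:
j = -3.24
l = -50.00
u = -17.05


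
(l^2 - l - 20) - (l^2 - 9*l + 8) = 8*l - 28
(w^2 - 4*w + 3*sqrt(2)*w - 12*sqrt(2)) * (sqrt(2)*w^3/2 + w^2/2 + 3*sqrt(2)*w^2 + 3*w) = sqrt(2)*w^5/2 + sqrt(2)*w^4 + 7*w^4/2 - 21*sqrt(2)*w^3/2 + 7*w^3 - 84*w^2 + 3*sqrt(2)*w^2 - 36*sqrt(2)*w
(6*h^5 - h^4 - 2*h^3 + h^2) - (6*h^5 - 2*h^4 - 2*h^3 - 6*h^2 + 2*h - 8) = h^4 + 7*h^2 - 2*h + 8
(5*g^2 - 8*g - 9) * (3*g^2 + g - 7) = 15*g^4 - 19*g^3 - 70*g^2 + 47*g + 63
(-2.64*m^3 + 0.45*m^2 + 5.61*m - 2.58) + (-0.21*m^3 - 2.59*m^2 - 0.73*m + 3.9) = -2.85*m^3 - 2.14*m^2 + 4.88*m + 1.32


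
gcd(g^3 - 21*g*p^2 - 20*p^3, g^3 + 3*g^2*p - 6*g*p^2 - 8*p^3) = g^2 + 5*g*p + 4*p^2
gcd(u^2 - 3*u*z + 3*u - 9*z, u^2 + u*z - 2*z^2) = 1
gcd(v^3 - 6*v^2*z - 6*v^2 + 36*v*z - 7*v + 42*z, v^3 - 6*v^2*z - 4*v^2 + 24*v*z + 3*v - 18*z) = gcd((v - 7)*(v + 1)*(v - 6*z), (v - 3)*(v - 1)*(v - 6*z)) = -v + 6*z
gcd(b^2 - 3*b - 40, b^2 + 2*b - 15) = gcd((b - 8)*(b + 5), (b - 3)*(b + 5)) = b + 5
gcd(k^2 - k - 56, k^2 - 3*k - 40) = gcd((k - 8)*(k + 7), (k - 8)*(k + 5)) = k - 8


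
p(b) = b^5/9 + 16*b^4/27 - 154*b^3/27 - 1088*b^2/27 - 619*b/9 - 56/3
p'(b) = 5*b^4/9 + 64*b^3/27 - 154*b^2/9 - 2176*b/27 - 619/9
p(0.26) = -39.37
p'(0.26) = -90.84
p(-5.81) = 78.96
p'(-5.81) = -9.98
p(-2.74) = 0.83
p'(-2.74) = 6.14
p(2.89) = -627.93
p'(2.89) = -348.63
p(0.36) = -48.90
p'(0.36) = -99.89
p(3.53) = -861.55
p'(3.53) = -375.96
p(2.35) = -450.82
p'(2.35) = -304.96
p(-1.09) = 16.48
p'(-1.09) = -3.55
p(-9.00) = -1178.67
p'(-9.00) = 1187.56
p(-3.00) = 0.00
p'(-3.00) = 0.00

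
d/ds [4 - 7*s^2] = -14*s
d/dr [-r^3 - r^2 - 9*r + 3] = -3*r^2 - 2*r - 9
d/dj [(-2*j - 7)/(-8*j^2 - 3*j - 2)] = (16*j^2 + 6*j - (2*j + 7)*(16*j + 3) + 4)/(8*j^2 + 3*j + 2)^2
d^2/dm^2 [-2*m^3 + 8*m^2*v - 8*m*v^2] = -12*m + 16*v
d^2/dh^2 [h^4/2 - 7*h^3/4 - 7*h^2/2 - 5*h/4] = 6*h^2 - 21*h/2 - 7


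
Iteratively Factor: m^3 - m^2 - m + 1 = (m - 1)*(m^2 - 1) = (m - 1)*(m + 1)*(m - 1)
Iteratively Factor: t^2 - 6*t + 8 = (t - 4)*(t - 2)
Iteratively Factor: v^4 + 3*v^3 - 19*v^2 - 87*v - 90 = (v - 5)*(v^3 + 8*v^2 + 21*v + 18) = (v - 5)*(v + 3)*(v^2 + 5*v + 6) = (v - 5)*(v + 2)*(v + 3)*(v + 3)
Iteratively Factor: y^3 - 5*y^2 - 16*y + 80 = (y - 5)*(y^2 - 16) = (y - 5)*(y + 4)*(y - 4)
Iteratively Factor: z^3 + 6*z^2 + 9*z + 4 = (z + 1)*(z^2 + 5*z + 4) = (z + 1)^2*(z + 4)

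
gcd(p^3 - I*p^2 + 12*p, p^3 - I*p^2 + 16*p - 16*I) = p - 4*I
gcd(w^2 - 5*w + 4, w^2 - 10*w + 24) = w - 4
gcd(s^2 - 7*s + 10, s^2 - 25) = s - 5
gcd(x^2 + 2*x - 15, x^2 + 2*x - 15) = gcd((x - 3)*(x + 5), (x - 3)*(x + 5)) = x^2 + 2*x - 15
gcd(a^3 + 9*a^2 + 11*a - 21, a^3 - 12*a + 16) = 1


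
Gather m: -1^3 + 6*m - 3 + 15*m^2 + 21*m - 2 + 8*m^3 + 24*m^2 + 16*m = 8*m^3 + 39*m^2 + 43*m - 6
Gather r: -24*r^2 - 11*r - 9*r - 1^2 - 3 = -24*r^2 - 20*r - 4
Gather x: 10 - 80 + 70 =0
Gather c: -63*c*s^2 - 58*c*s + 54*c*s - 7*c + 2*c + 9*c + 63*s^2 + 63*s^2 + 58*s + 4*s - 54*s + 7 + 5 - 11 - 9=c*(-63*s^2 - 4*s + 4) + 126*s^2 + 8*s - 8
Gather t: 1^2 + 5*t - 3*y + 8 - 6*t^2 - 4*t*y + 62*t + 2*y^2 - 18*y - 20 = -6*t^2 + t*(67 - 4*y) + 2*y^2 - 21*y - 11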